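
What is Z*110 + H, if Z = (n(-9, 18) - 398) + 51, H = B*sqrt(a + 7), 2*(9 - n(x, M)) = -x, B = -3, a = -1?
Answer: -37675 - 3*sqrt(6) ≈ -37682.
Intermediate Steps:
n(x, M) = 9 + x/2 (n(x, M) = 9 - (-1)*x/2 = 9 + x/2)
H = -3*sqrt(6) (H = -3*sqrt(-1 + 7) = -3*sqrt(6) ≈ -7.3485)
Z = -685/2 (Z = ((9 + (1/2)*(-9)) - 398) + 51 = ((9 - 9/2) - 398) + 51 = (9/2 - 398) + 51 = -787/2 + 51 = -685/2 ≈ -342.50)
Z*110 + H = -685/2*110 - 3*sqrt(6) = -37675 - 3*sqrt(6)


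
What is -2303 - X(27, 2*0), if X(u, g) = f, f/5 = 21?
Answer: -2408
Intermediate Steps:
f = 105 (f = 5*21 = 105)
X(u, g) = 105
-2303 - X(27, 2*0) = -2303 - 1*105 = -2303 - 105 = -2408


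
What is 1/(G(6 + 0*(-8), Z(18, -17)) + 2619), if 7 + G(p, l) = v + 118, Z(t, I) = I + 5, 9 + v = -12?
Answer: 1/2709 ≈ 0.00036914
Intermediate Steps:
v = -21 (v = -9 - 12 = -21)
Z(t, I) = 5 + I
G(p, l) = 90 (G(p, l) = -7 + (-21 + 118) = -7 + 97 = 90)
1/(G(6 + 0*(-8), Z(18, -17)) + 2619) = 1/(90 + 2619) = 1/2709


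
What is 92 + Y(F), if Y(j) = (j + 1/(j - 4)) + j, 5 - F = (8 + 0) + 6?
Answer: 961/13 ≈ 73.923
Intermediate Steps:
F = -9 (F = 5 - ((8 + 0) + 6) = 5 - (8 + 6) = 5 - 1*14 = 5 - 14 = -9)
Y(j) = 1/(-4 + j) + 2*j (Y(j) = (j + 1/(-4 + j)) + j = 1/(-4 + j) + 2*j)
92 + Y(F) = 92 + (1 - 8*(-9) + 2*(-9)**2)/(-4 - 9) = 92 + (1 + 72 + 2*81)/(-13) = 92 - (1 + 72 + 162)/13 = 92 - 1/13*235 = 92 - 235/13 = 961/13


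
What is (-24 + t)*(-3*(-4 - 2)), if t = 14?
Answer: -180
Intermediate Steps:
(-24 + t)*(-3*(-4 - 2)) = (-24 + 14)*(-3*(-4 - 2)) = -(-30)*(-6) = -10*18 = -180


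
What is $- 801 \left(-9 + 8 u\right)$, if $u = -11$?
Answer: $77697$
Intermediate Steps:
$- 801 \left(-9 + 8 u\right) = - 801 \left(-9 + 8 \left(-11\right)\right) = - 801 \left(-9 - 88\right) = \left(-801\right) \left(-97\right) = 77697$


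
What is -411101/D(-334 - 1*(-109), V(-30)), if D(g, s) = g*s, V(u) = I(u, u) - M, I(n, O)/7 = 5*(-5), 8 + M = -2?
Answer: -411101/37125 ≈ -11.073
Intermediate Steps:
M = -10 (M = -8 - 2 = -10)
I(n, O) = -175 (I(n, O) = 7*(5*(-5)) = 7*(-25) = -175)
V(u) = -165 (V(u) = -175 - 1*(-10) = -175 + 10 = -165)
-411101/D(-334 - 1*(-109), V(-30)) = -411101*(-1/(165*(-334 - 1*(-109)))) = -411101*(-1/(165*(-334 + 109))) = -411101/((-225*(-165))) = -411101/37125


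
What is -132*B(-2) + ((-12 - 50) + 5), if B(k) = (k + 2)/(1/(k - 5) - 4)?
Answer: -57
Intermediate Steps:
B(k) = (2 + k)/(-4 + 1/(-5 + k)) (B(k) = (2 + k)/(1/(-5 + k) - 4) = (2 + k)/(-4 + 1/(-5 + k)))
-132*B(-2) + ((-12 - 50) + 5) = -132*(10 - 1*(-2)**2 + 3*(-2))/(-21 + 4*(-2)) + ((-12 - 50) + 5) = -132*(10 - 1*4 - 6)/(-21 - 8) + (-62 + 5) = -132*(10 - 4 - 6)/(-29) - 57 = -(-132)*0/29 - 57 = -132*0 - 57 = 0 - 57 = -57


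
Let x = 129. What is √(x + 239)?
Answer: 4*√23 ≈ 19.183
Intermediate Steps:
√(x + 239) = √(129 + 239) = √368 = 4*√23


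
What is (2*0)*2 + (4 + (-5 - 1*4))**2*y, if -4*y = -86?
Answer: 1075/2 ≈ 537.50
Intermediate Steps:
y = 43/2 (y = -1/4*(-86) = 43/2 ≈ 21.500)
(2*0)*2 + (4 + (-5 - 1*4))**2*y = (2*0)*2 + (4 + (-5 - 1*4))**2*(43/2) = 0*2 + (4 + (-5 - 4))**2*(43/2) = 0 + (4 - 9)**2*(43/2) = 0 + (-5)**2*(43/2) = 0 + 25*(43/2) = 0 + 1075/2 = 1075/2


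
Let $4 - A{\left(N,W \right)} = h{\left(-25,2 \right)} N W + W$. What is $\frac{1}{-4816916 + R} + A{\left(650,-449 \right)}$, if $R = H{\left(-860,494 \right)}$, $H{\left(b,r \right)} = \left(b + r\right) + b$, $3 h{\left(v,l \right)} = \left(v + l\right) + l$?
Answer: $- \frac{9841040580575}{4818142} \approx -2.0425 \cdot 10^{6}$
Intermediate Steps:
$h{\left(v,l \right)} = \frac{v}{3} + \frac{2 l}{3}$ ($h{\left(v,l \right)} = \frac{\left(v + l\right) + l}{3} = \frac{\left(l + v\right) + l}{3} = \frac{v + 2 l}{3} = \frac{v}{3} + \frac{2 l}{3}$)
$H{\left(b,r \right)} = r + 2 b$
$R = -1226$ ($R = 494 + 2 \left(-860\right) = 494 - 1720 = -1226$)
$A{\left(N,W \right)} = 4 - W + 7 N W$ ($A{\left(N,W \right)} = 4 - \left(\left(\frac{1}{3} \left(-25\right) + \frac{2}{3} \cdot 2\right) N W + W\right) = 4 - \left(\left(- \frac{25}{3} + \frac{4}{3}\right) N W + W\right) = 4 - \left(- 7 N W + W\right) = 4 - \left(W - 7 N W\right) = 4 + \left(- W + 7 N W\right) = 4 - W + 7 N W$)
$\frac{1}{-4816916 + R} + A{\left(650,-449 \right)} = \frac{1}{-4816916 - 1226} + \left(4 - -449 + 7 \cdot 650 \left(-449\right)\right) = \frac{1}{-4818142} + \left(4 + 449 - 2042950\right) = - \frac{1}{4818142} - 2042497 = - \frac{9841040580575}{4818142}$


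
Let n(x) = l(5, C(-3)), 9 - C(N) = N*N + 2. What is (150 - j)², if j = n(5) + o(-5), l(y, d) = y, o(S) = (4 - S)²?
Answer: 4096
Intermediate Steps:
C(N) = 7 - N² (C(N) = 9 - (N*N + 2) = 9 - (N² + 2) = 9 - (2 + N²) = 9 + (-2 - N²) = 7 - N²)
n(x) = 5
j = 86 (j = 5 + (-4 - 5)² = 5 + (-9)² = 5 + 81 = 86)
(150 - j)² = (150 - 1*86)² = (150 - 86)² = 64² = 4096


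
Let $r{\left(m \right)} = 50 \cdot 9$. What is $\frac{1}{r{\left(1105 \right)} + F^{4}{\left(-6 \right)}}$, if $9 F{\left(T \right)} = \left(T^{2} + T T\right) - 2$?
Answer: $\frac{6561}{26962450} \approx 0.00024334$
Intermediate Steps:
$F{\left(T \right)} = - \frac{2}{9} + \frac{2 T^{2}}{9}$ ($F{\left(T \right)} = \frac{\left(T^{2} + T T\right) - 2}{9} = \frac{\left(T^{2} + T^{2}\right) - 2}{9} = \frac{2 T^{2} - 2}{9} = \frac{-2 + 2 T^{2}}{9} = - \frac{2}{9} + \frac{2 T^{2}}{9}$)
$r{\left(m \right)} = 450$
$\frac{1}{r{\left(1105 \right)} + F^{4}{\left(-6 \right)}} = \frac{1}{450 + \left(- \frac{2}{9} + \frac{2 \left(-6\right)^{2}}{9}\right)^{4}} = \frac{1}{450 + \left(- \frac{2}{9} + \frac{2}{9} \cdot 36\right)^{4}} = \frac{1}{450 + \left(- \frac{2}{9} + 8\right)^{4}} = \frac{1}{450 + \left(\frac{70}{9}\right)^{4}} = \frac{1}{450 + \frac{24010000}{6561}} = \frac{1}{\frac{26962450}{6561}} = \frac{6561}{26962450}$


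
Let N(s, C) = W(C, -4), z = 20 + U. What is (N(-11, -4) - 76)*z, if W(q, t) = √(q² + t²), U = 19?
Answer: -2964 + 156*√2 ≈ -2743.4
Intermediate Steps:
z = 39 (z = 20 + 19 = 39)
N(s, C) = √(16 + C²) (N(s, C) = √(C² + (-4)²) = √(C² + 16) = √(16 + C²))
(N(-11, -4) - 76)*z = (√(16 + (-4)²) - 76)*39 = (√(16 + 16) - 76)*39 = (√32 - 76)*39 = (4*√2 - 76)*39 = (-76 + 4*√2)*39 = -2964 + 156*√2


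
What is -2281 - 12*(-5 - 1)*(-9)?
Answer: -2929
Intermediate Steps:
-2281 - 12*(-5 - 1)*(-9) = -2281 - 12*(-6)*(-9) = -2281 + 72*(-9) = -2281 - 648 = -2929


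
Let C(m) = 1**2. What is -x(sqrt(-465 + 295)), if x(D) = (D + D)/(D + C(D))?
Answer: -2*sqrt(170)/(sqrt(170) - I) ≈ -1.9883 - 0.1525*I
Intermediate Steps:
C(m) = 1
x(D) = 2*D/(1 + D) (x(D) = (D + D)/(D + 1) = (2*D)/(1 + D) = 2*D/(1 + D))
-x(sqrt(-465 + 295)) = -2*sqrt(-465 + 295)/(1 + sqrt(-465 + 295)) = -2*sqrt(-170)/(1 + sqrt(-170)) = -2*I*sqrt(170)/(1 + I*sqrt(170))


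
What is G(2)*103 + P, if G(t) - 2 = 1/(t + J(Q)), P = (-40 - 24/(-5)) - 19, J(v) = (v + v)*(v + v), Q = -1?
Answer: 5069/30 ≈ 168.97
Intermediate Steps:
J(v) = 4*v² (J(v) = (2*v)*(2*v) = 4*v²)
P = -271/5 (P = (-40 - 24*(-⅕)) - 19 = (-40 + 24/5) - 19 = -176/5 - 19 = -271/5 ≈ -54.200)
G(t) = 2 + 1/(4 + t) (G(t) = 2 + 1/(t + 4*(-1)²) = 2 + 1/(t + 4*1) = 2 + 1/(t + 4) = 2 + 1/(4 + t))
G(2)*103 + P = ((9 + 2*2)/(4 + 2))*103 - 271/5 = ((9 + 4)/6)*103 - 271/5 = ((⅙)*13)*103 - 271/5 = (13/6)*103 - 271/5 = 1339/6 - 271/5 = 5069/30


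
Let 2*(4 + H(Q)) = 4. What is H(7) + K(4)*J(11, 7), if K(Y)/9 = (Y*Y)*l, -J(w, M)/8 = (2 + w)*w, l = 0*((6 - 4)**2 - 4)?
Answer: -2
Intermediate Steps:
H(Q) = -2 (H(Q) = -4 + (1/2)*4 = -4 + 2 = -2)
l = 0 (l = 0*(2**2 - 4) = 0*(4 - 4) = 0*0 = 0)
J(w, M) = -8*w*(2 + w) (J(w, M) = -8*(2 + w)*w = -8*w*(2 + w))
K(Y) = 0 (K(Y) = 9*((Y*Y)*0) = 9*(Y**2*0) = 9*0 = 0)
H(7) + K(4)*J(11, 7) = -2 + 0*(-8*11*(2 + 11)) = -2 + 0*(-8*11*13) = -2 + 0*(-1144) = -2 + 0 = -2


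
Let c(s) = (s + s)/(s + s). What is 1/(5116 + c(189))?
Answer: 1/5117 ≈ 0.00019543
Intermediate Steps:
c(s) = 1 (c(s) = (2*s)/((2*s)) = (2*s)*(1/(2*s)) = 1)
1/(5116 + c(189)) = 1/(5116 + 1) = 1/5117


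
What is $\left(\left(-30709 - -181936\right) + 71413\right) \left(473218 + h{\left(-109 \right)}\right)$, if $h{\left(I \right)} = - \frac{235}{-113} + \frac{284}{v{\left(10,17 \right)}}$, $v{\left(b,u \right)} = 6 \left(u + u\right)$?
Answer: $\frac{607178318142880}{5763} \approx 1.0536 \cdot 10^{11}$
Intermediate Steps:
$v{\left(b,u \right)} = 12 u$ ($v{\left(b,u \right)} = 6 \cdot 2 u = 12 u$)
$h{\left(I \right)} = \frac{20008}{5763}$ ($h{\left(I \right)} = - \frac{235}{-113} + \frac{284}{12 \cdot 17} = \left(-235\right) \left(- \frac{1}{113}\right) + \frac{284}{204} = \frac{235}{113} + 284 \cdot \frac{1}{204} = \frac{235}{113} + \frac{71}{51} = \frac{20008}{5763}$)
$\left(\left(-30709 - -181936\right) + 71413\right) \left(473218 + h{\left(-109 \right)}\right) = \left(\left(-30709 - -181936\right) + 71413\right) \left(473218 + \frac{20008}{5763}\right) = \left(\left(-30709 + 181936\right) + 71413\right) \frac{2727175342}{5763} = \left(151227 + 71413\right) \frac{2727175342}{5763} = 222640 \cdot \frac{2727175342}{5763} = \frac{607178318142880}{5763}$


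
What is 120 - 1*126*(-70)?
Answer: 8940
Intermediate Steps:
120 - 1*126*(-70) = 120 - 126*(-70) = 120 + 8820 = 8940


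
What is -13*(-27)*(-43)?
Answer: -15093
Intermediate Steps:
-13*(-27)*(-43) = 351*(-43) = -15093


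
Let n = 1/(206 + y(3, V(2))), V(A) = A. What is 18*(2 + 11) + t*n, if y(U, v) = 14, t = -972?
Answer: 12627/55 ≈ 229.58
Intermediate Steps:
n = 1/220 (n = 1/(206 + 14) = 1/220 ≈ 0.0045455)
18*(2 + 11) + t*n = 18*(2 + 11) - 972*1/220 = 18*13 - 243/55 = 234 - 243/55 = 12627/55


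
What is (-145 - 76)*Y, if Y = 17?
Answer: -3757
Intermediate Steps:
(-145 - 76)*Y = (-145 - 76)*17 = -221*17 = -3757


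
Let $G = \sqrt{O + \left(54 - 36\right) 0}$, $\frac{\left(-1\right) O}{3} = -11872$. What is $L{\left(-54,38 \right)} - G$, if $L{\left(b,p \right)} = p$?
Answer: $38 - 4 \sqrt{2226} \approx -150.72$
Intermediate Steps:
$O = 35616$ ($O = \left(-3\right) \left(-11872\right) = 35616$)
$G = 4 \sqrt{2226}$ ($G = \sqrt{35616 + \left(54 - 36\right) 0} = \sqrt{35616 + 18 \cdot 0} = \sqrt{35616 + 0} = \sqrt{35616} = 4 \sqrt{2226} \approx 188.72$)
$L{\left(-54,38 \right)} - G = 38 - 4 \sqrt{2226}$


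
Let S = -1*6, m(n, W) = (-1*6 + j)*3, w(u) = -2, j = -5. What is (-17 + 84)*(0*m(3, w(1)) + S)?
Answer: -402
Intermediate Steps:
m(n, W) = -33 (m(n, W) = (-1*6 - 5)*3 = (-6 - 5)*3 = -11*3 = -33)
S = -6
(-17 + 84)*(0*m(3, w(1)) + S) = (-17 + 84)*(0*(-33) - 6) = 67*(0 - 6) = 67*(-6) = -402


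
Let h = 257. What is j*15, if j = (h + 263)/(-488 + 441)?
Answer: -7800/47 ≈ -165.96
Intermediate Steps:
j = -520/47 (j = (257 + 263)/(-488 + 441) = 520/(-47) = 520*(-1/47) = -520/47 ≈ -11.064)
j*15 = -520/47*15 = -7800/47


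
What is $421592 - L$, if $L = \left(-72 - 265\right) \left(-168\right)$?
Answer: $364976$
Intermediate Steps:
$L = 56616$ ($L = \left(-337\right) \left(-168\right) = 56616$)
$421592 - L = 421592 - 56616 = 364976$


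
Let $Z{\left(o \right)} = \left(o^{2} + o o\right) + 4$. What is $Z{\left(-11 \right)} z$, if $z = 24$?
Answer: $5904$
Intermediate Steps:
$Z{\left(o \right)} = 4 + 2 o^{2}$ ($Z{\left(o \right)} = \left(o^{2} + o^{2}\right) + 4 = 2 o^{2} + 4 = 4 + 2 o^{2}$)
$Z{\left(-11 \right)} z = \left(4 + 2 \left(-11\right)^{2}\right) 24 = \left(4 + 2 \cdot 121\right) 24 = \left(4 + 242\right) 24 = 246 \cdot 24 = 5904$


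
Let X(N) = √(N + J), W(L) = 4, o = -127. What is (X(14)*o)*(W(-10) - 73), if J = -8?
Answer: 8763*√6 ≈ 21465.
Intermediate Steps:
X(N) = √(-8 + N) (X(N) = √(N - 8) = √(-8 + N))
(X(14)*o)*(W(-10) - 73) = (√(-8 + 14)*(-127))*(4 - 73) = (√6*(-127))*(-69) = -127*√6*(-69) = 8763*√6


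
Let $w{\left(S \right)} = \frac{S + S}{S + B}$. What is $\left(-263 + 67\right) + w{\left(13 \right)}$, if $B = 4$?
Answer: $- \frac{3306}{17} \approx -194.47$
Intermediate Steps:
$w{\left(S \right)} = \frac{2 S}{4 + S}$ ($w{\left(S \right)} = \frac{S + S}{S + 4} = \frac{2 S}{4 + S}$)
$\left(-263 + 67\right) + w{\left(13 \right)} = \left(-263 + 67\right) + 2 \cdot 13 \frac{1}{4 + 13} = -196 + 2 \cdot 13 \cdot \frac{1}{17} = -196 + \frac{26}{17} = - \frac{3306}{17}$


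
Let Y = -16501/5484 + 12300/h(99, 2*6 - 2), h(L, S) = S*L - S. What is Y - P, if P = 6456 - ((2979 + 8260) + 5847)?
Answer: 2859015191/268716 ≈ 10640.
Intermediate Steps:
h(L, S) = -S + L*S (h(L, S) = L*S - S = -S + L*S)
Y = 2564111/268716 (Y = -16501/5484 + 12300/(((2*6 - 2)*(-1 + 99))) = -16501*1/5484 + 12300/(((12 - 2)*98)) = -16501/5484 + 12300/((10*98)) = -16501/5484 + 12300/980 = -16501/5484 + 12300*(1/980) = -16501/5484 + 615/49 = 2564111/268716 ≈ 9.5421)
P = -10630 (P = 6456 - (11239 + 5847) = 6456 - 1*17086 = 6456 - 17086 = -10630)
Y - P = 2564111/268716 - 1*(-10630) = 2564111/268716 + 10630 = 2859015191/268716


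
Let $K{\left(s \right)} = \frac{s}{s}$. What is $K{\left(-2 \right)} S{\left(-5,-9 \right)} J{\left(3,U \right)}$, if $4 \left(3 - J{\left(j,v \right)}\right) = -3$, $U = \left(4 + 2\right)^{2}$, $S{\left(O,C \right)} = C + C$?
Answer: $- \frac{135}{2} \approx -67.5$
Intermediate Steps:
$S{\left(O,C \right)} = 2 C$
$U = 36$ ($U = 6^{2} = 36$)
$K{\left(s \right)} = 1$
$J{\left(j,v \right)} = \frac{15}{4}$ ($J{\left(j,v \right)} = 3 - - \frac{3}{4} = 3 + \frac{3}{4} = \frac{15}{4}$)
$K{\left(-2 \right)} S{\left(-5,-9 \right)} J{\left(3,U \right)} = 1 \cdot 2 \left(-9\right) \frac{15}{4} = 1 \left(-18\right) \frac{15}{4} = \left(-18\right) \frac{15}{4} = - \frac{135}{2}$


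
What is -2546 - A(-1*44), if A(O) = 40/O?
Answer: -27996/11 ≈ -2545.1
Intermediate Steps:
-2546 - A(-1*44) = -2546 - 40/((-1*44)) = -2546 - 40/(-44) = -2546 - 40*(-1)/44 = -2546 - 1*(-10/11) = -2546 + 10/11 = -27996/11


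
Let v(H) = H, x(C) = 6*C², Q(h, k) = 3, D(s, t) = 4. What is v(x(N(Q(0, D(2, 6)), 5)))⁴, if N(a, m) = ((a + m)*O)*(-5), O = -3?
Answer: 55725627801600000000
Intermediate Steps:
N(a, m) = 15*a + 15*m (N(a, m) = ((a + m)*(-3))*(-5) = (-3*a - 3*m)*(-5) = 15*a + 15*m)
v(x(N(Q(0, D(2, 6)), 5)))⁴ = (6*(15*3 + 15*5)²)⁴ = (6*(45 + 75)²)⁴ = (6*120²)⁴ = (6*14400)⁴ = 86400⁴ = 55725627801600000000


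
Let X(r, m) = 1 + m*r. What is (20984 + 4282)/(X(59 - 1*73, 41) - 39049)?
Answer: -12633/19811 ≈ -0.63768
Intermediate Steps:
(20984 + 4282)/(X(59 - 1*73, 41) - 39049) = (20984 + 4282)/((1 + 41*(59 - 1*73)) - 39049) = 25266/((1 + 41*(59 - 73)) - 39049) = 25266/((1 + 41*(-14)) - 39049) = 25266/((1 - 574) - 39049) = 25266/(-573 - 39049) = 25266/(-39622) = 25266*(-1/39622) = -12633/19811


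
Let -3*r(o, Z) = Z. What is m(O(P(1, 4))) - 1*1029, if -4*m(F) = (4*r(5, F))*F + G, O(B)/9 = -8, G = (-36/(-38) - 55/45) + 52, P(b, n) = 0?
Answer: 469271/684 ≈ 686.07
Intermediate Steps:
r(o, Z) = -Z/3
G = 8845/171 (G = (-36*(-1/38) - 55*1/45) + 52 = (18/19 - 11/9) + 52 = -47/171 + 52 = 8845/171 ≈ 51.725)
O(B) = -72 (O(B) = 9*(-8) = -72)
m(F) = -8845/684 + F**2/3 (m(F) = -((4*(-F/3))*F + 8845/171)/4 = -((-4*F/3)*F + 8845/171)/4 = -(-4*F**2/3 + 8845/171)/4 = -(8845/171 - 4*F**2/3)/4 = -8845/684 + F**2/3)
m(O(P(1, 4))) - 1*1029 = (-8845/684 + (1/3)*(-72)**2) - 1*1029 = (-8845/684 + (1/3)*5184) - 1029 = (-8845/684 + 1728) - 1029 = 1173107/684 - 1029 = 469271/684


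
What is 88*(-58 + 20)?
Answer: -3344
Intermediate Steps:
88*(-58 + 20) = 88*(-38) = -3344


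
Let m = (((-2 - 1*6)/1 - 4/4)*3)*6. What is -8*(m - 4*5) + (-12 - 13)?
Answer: 1431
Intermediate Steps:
m = -162 (m = (((-2 - 6)*1 - 4*¼)*3)*6 = ((-8*1 - 1)*3)*6 = ((-8 - 1)*3)*6 = -9*3*6 = -27*6 = -162)
-8*(m - 4*5) + (-12 - 13) = -8*(-162 - 4*5) + (-12 - 13) = -8*(-162 - 20) - 25 = -8*(-182) - 25 = 1456 - 25 = 1431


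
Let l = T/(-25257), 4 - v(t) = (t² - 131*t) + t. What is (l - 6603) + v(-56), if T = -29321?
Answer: -429718534/25257 ≈ -17014.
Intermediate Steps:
v(t) = 4 - t² + 130*t (v(t) = 4 - ((t² - 131*t) + t) = 4 - (t² - 130*t) = 4 + (-t² + 130*t) = 4 - t² + 130*t)
l = 29321/25257 (l = -29321/(-25257) = -29321*(-1/25257) = 29321/25257 ≈ 1.1609)
(l - 6603) + v(-56) = (29321/25257 - 6603) + (4 - 1*(-56)² + 130*(-56)) = -166742650/25257 + (4 - 1*3136 - 7280) = -166742650/25257 + (4 - 3136 - 7280) = -166742650/25257 - 10412 = -429718534/25257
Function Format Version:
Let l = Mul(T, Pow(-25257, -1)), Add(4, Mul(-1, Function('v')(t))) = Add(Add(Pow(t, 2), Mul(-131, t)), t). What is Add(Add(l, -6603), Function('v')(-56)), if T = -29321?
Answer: Rational(-429718534, 25257) ≈ -17014.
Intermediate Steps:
Function('v')(t) = Add(4, Mul(-1, Pow(t, 2)), Mul(130, t)) (Function('v')(t) = Add(4, Mul(-1, Add(Add(Pow(t, 2), Mul(-131, t)), t))) = Add(4, Mul(-1, Add(Pow(t, 2), Mul(-130, t)))) = Add(4, Add(Mul(-1, Pow(t, 2)), Mul(130, t))) = Add(4, Mul(-1, Pow(t, 2)), Mul(130, t)))
l = Rational(29321, 25257) (l = Mul(-29321, Pow(-25257, -1)) = Mul(-29321, Rational(-1, 25257)) = Rational(29321, 25257) ≈ 1.1609)
Add(Add(l, -6603), Function('v')(-56)) = Add(Add(Rational(29321, 25257), -6603), Add(4, Mul(-1, Pow(-56, 2)), Mul(130, -56))) = Add(Rational(-166742650, 25257), Add(4, Mul(-1, 3136), -7280)) = Add(Rational(-166742650, 25257), Add(4, -3136, -7280)) = Add(Rational(-166742650, 25257), -10412) = Rational(-429718534, 25257)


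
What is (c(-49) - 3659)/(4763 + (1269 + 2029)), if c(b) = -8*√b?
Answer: -3659/8061 - 56*I/8061 ≈ -0.45391 - 0.006947*I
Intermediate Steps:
(c(-49) - 3659)/(4763 + (1269 + 2029)) = (-56*I - 3659)/(4763 + (1269 + 2029)) = (-56*I - 3659)/(4763 + 3298) = (-56*I - 3659)/8061 = (-3659 - 56*I)*(1/8061) = -3659/8061 - 56*I/8061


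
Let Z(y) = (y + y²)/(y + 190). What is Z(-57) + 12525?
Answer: 12549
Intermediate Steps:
Z(y) = (y + y²)/(190 + y)
Z(-57) + 12525 = -57*(1 - 57)/(190 - 57) + 12525 = -57*(-56)/133 + 12525 = -57*1/133*(-56) + 12525 = 24 + 12525 = 12549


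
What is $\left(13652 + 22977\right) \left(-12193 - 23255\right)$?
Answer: $-1298424792$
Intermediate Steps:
$\left(13652 + 22977\right) \left(-12193 - 23255\right) = 36629 \left(-35448\right) = -1298424792$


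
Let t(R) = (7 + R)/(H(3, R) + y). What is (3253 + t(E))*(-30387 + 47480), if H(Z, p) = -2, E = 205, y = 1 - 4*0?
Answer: 51979813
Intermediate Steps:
y = 1 (y = 1 + 0 = 1)
t(R) = -7 - R (t(R) = (7 + R)/(-2 + 1) = (7 + R)/(-1) = (7 + R)*(-1) = -7 - R)
(3253 + t(E))*(-30387 + 47480) = (3253 + (-7 - 1*205))*(-30387 + 47480) = (3253 + (-7 - 205))*17093 = (3253 - 212)*17093 = 3041*17093 = 51979813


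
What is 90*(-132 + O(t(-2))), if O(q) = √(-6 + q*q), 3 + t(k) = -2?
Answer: -11880 + 90*√19 ≈ -11488.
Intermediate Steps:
t(k) = -5 (t(k) = -3 - 2 = -5)
O(q) = √(-6 + q²)
90*(-132 + O(t(-2))) = 90*(-132 + √(-6 + (-5)²)) = 90*(-132 + √(-6 + 25)) = 90*(-132 + √19) = -11880 + 90*√19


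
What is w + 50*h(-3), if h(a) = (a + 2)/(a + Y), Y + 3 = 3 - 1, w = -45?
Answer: -65/2 ≈ -32.500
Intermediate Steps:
Y = -1 (Y = -3 + (3 - 1) = -3 + 2 = -1)
h(a) = (2 + a)/(-1 + a) (h(a) = (a + 2)/(a - 1) = (2 + a)/(-1 + a))
w + 50*h(-3) = -45 + 50*((2 - 3)/(-1 - 3)) = -45 + 50*(-1/(-4)) = -45 + 50*(-¼*(-1)) = -45 + 50*(¼) = -45 + 25/2 = -65/2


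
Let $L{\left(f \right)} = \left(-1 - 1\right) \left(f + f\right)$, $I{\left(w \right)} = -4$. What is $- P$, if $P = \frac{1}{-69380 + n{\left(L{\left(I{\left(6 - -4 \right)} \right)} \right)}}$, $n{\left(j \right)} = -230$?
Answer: $\frac{1}{69610} \approx 1.4366 \cdot 10^{-5}$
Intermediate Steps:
$L{\left(f \right)} = - 4 f$ ($L{\left(f \right)} = - 2 \cdot 2 f = - 4 f$)
$P = - \frac{1}{69610}$ ($P = \frac{1}{-69380 - 230} = \frac{1}{-69610} = - \frac{1}{69610} \approx -1.4366 \cdot 10^{-5}$)
$- P = \left(-1\right) \left(- \frac{1}{69610}\right) = \frac{1}{69610}$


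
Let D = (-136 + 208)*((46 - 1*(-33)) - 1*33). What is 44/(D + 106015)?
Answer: 44/109327 ≈ 0.00040246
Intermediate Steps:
D = 3312 (D = 72*((46 + 33) - 33) = 72*(79 - 33) = 72*46 = 3312)
44/(D + 106015) = 44/(3312 + 106015) = 44/109327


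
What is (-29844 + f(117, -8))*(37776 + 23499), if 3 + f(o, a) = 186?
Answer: -1817477775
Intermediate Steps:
f(o, a) = 183 (f(o, a) = -3 + 186 = 183)
(-29844 + f(117, -8))*(37776 + 23499) = (-29844 + 183)*(37776 + 23499) = -29661*61275 = -1817477775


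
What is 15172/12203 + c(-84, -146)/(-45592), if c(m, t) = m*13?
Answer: 176261875/139089794 ≈ 1.2673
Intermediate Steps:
c(m, t) = 13*m
15172/12203 + c(-84, -146)/(-45592) = 15172/12203 + (13*(-84))/(-45592) = 15172*(1/12203) - 1092*(-1/45592) = 15172/12203 + 273/11398 = 176261875/139089794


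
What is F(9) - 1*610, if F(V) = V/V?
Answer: -609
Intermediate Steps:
F(V) = 1
F(9) - 1*610 = 1 - 1*610 = 1 - 610 = -609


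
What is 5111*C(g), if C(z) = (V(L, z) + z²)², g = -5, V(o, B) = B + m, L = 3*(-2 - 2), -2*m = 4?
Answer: 1655964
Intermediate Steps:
m = -2 (m = -½*4 = -2)
L = -12 (L = 3*(-4) = -12)
V(o, B) = -2 + B (V(o, B) = B - 2 = -2 + B)
C(z) = (-2 + z + z²)² (C(z) = ((-2 + z) + z²)² = (-2 + z + z²)²)
5111*C(g) = 5111*(-2 - 5 + (-5)²)² = 5111*(-2 - 5 + 25)² = 5111*18² = 5111*324 = 1655964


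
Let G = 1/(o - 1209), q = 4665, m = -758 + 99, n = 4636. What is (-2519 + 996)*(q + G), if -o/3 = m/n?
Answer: -39807782770237/5602947 ≈ -7.1048e+6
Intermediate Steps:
m = -659
o = 1977/4636 (o = -(-1977)/4636 = -3*(-659/4636) = 1977/4636 ≈ 0.42645)
G = -4636/5602947 (G = 1/(1977/4636 - 1209) = 1/(-5602947/4636) = -4636/5602947 ≈ -0.00082742)
(-2519 + 996)*(q + G) = (-2519 + 996)*(4665 - 4636/5602947) = -1523*26137743119/5602947 = -39807782770237/5602947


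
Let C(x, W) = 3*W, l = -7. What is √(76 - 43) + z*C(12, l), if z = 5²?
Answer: -525 + √33 ≈ -519.26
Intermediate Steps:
z = 25
√(76 - 43) + z*C(12, l) = √(76 - 43) + 25*(3*(-7)) = √33 + 25*(-21) = √33 - 525 = -525 + √33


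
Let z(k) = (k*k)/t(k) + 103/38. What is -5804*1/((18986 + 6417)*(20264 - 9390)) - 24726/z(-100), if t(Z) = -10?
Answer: 129772130525174/5234186258567 ≈ 24.793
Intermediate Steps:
z(k) = 103/38 - k²/10 (z(k) = (k*k)/(-10) + 103/38 = k²*(-⅒) + 103*(1/38) = -k²/10 + 103/38 = 103/38 - k²/10)
-5804*1/((18986 + 6417)*(20264 - 9390)) - 24726/z(-100) = -5804*1/((18986 + 6417)*(20264 - 9390)) - 24726/(103/38 - ⅒*(-100)²) = -5804/(10874*25403) - 24726/(103/38 - ⅒*10000) = -5804/276232222 - 24726/(103/38 - 1000) = -5804*1/276232222 - 24726/(-37897/38) = -2902/138116111 - 24726*(-38/37897) = -2902/138116111 + 939588/37897 = 129772130525174/5234186258567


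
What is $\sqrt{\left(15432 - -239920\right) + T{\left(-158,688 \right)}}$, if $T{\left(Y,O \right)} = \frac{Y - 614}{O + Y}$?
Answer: $\frac{\sqrt{17931991910}}{265} \approx 505.32$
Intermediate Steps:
$T{\left(Y,O \right)} = \frac{-614 + Y}{O + Y}$
$\sqrt{\left(15432 - -239920\right) + T{\left(-158,688 \right)}} = \sqrt{\left(15432 - -239920\right) + \frac{-614 - 158}{688 - 158}} = \sqrt{\left(15432 + 239920\right) + \frac{1}{530} \left(-772\right)} = \sqrt{255352 + \frac{1}{530} \left(-772\right)} = \sqrt{255352 - \frac{386}{265}} = \sqrt{\frac{67667894}{265}} = \frac{\sqrt{17931991910}}{265}$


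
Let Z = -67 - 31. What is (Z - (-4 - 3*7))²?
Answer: 5329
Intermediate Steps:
Z = -98
(Z - (-4 - 3*7))² = (-98 - (-4 - 3*7))² = (-98 - (-4 - 21))² = (-98 - 1*(-25))² = (-98 + 25)² = (-73)² = 5329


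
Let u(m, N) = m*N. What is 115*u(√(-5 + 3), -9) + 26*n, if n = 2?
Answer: 52 - 1035*I*√2 ≈ 52.0 - 1463.7*I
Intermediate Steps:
u(m, N) = N*m
115*u(√(-5 + 3), -9) + 26*n = 115*(-9*√(-5 + 3)) + 26*2 = 115*(-9*I*√2) + 52 = -1035*I*√2 + 52 = 52 - 1035*I*√2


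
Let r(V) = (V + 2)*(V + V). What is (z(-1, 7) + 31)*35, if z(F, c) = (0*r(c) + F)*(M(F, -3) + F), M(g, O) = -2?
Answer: 1190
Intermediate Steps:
r(V) = 2*V*(2 + V) (r(V) = (2 + V)*(2*V) = 2*V*(2 + V))
z(F, c) = F*(-2 + F) (z(F, c) = (0*(2*c*(2 + c)) + F)*(-2 + F) = (0 + F)*(-2 + F) = F*(-2 + F))
(z(-1, 7) + 31)*35 = (-(-2 - 1) + 31)*35 = (-1*(-3) + 31)*35 = (3 + 31)*35 = 34*35 = 1190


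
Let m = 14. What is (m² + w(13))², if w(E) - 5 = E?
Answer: 45796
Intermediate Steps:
w(E) = 5 + E
(m² + w(13))² = (14² + (5 + 13))² = (196 + 18)² = 214² = 45796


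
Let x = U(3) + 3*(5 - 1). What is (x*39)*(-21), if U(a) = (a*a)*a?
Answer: -31941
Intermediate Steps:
U(a) = a**3 (U(a) = a**2*a = a**3)
x = 39 (x = 3**3 + 3*(5 - 1) = 27 + 3*4 = 27 + 12 = 39)
(x*39)*(-21) = (39*39)*(-21) = 1521*(-21) = -31941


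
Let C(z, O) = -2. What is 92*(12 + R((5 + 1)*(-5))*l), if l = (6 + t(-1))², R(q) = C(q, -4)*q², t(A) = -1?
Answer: -4138896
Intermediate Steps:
R(q) = -2*q²
l = 25 (l = (6 - 1)² = 5² = 25)
92*(12 + R((5 + 1)*(-5))*l) = 92*(12 - 2*25*(5 + 1)²*25) = 92*(12 - 2*(6*(-5))²*25) = 92*(12 - 2*(-30)²*25) = 92*(12 - 2*900*25) = 92*(12 - 1800*25) = 92*(12 - 45000) = 92*(-44988) = -4138896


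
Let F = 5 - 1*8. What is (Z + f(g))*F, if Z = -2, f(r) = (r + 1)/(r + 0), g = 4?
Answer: 9/4 ≈ 2.2500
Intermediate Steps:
f(r) = (1 + r)/r
F = -3 (F = 5 - 8 = -3)
(Z + f(g))*F = (-2 + (1 + 4)/4)*(-3) = (-2 + (¼)*5)*(-3) = (-2 + 5/4)*(-3) = -¾*(-3) = 9/4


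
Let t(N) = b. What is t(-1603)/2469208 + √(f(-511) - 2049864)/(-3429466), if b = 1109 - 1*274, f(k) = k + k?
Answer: 835/2469208 - I*√2050886/3429466 ≈ 0.00033817 - 0.00041758*I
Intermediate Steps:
f(k) = 2*k
b = 835 (b = 1109 - 274 = 835)
t(N) = 835
t(-1603)/2469208 + √(f(-511) - 2049864)/(-3429466) = 835/2469208 + √(2*(-511) - 2049864)/(-3429466) = 835*(1/2469208) + √(-1022 - 2049864)*(-1/3429466) = 835/2469208 + √(-2050886)*(-1/3429466) = 835/2469208 + (I*√2050886)*(-1/3429466) = 835/2469208 - I*√2050886/3429466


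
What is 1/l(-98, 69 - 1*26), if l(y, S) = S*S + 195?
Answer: 1/2044 ≈ 0.00048924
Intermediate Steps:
l(y, S) = 195 + S² (l(y, S) = S² + 195 = 195 + S²)
1/l(-98, 69 - 1*26) = 1/(195 + (69 - 1*26)²) = 1/(195 + (69 - 26)²) = 1/(195 + 43²) = 1/(195 + 1849) = 1/2044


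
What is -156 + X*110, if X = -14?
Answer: -1696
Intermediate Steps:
-156 + X*110 = -156 - 14*110 = -156 - 1540 = -1696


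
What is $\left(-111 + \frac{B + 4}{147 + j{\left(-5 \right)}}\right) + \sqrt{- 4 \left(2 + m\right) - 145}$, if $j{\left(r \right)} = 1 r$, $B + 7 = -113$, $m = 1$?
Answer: $- \frac{7939}{71} + i \sqrt{157} \approx -111.82 + 12.53 i$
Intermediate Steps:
$B = -120$ ($B = -7 - 113 = -120$)
$j{\left(r \right)} = r$
$\left(-111 + \frac{B + 4}{147 + j{\left(-5 \right)}}\right) + \sqrt{- 4 \left(2 + m\right) - 145} = \left(-111 + \frac{-120 + 4}{147 - 5}\right) + \sqrt{- 4 \left(2 + 1\right) - 145} = \left(-111 - \frac{116}{142}\right) + \sqrt{\left(-4\right) 3 - 145} = \left(-111 - \frac{58}{71}\right) + \sqrt{-12 - 145} = \left(-111 - \frac{58}{71}\right) + \sqrt{-157} = - \frac{7939}{71} + i \sqrt{157}$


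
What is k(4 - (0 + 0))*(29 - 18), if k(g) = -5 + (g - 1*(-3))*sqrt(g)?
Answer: 99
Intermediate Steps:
k(g) = -5 + sqrt(g)*(3 + g) (k(g) = -5 + (g + 3)*sqrt(g) = -5 + (3 + g)*sqrt(g) = -5 + sqrt(g)*(3 + g))
k(4 - (0 + 0))*(29 - 18) = (-5 + (4 - (0 + 0))**(3/2) + 3*sqrt(4 - (0 + 0)))*(29 - 18) = (-5 + (4 - 1*0)**(3/2) + 3*sqrt(4 - 1*0))*11 = (-5 + (4 + 0)**(3/2) + 3*sqrt(4 + 0))*11 = (-5 + 4**(3/2) + 3*sqrt(4))*11 = (-5 + 8 + 3*2)*11 = (-5 + 8 + 6)*11 = 9*11 = 99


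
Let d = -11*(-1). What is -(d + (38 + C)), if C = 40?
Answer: -89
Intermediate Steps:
d = 11
-(d + (38 + C)) = -(11 + (38 + 40)) = -(11 + 78) = -1*89 = -89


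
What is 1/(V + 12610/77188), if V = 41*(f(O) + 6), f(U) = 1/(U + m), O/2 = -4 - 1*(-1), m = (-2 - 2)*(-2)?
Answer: 19297/5145803 ≈ 0.0037500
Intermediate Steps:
m = 8 (m = -4*(-2) = 8)
O = -6 (O = 2*(-4 - 1*(-1)) = 2*(-4 + 1) = 2*(-3) = -6)
f(U) = 1/(8 + U) (f(U) = 1/(U + 8) = 1/(8 + U))
V = 533/2 (V = 41*(1/(8 - 6) + 6) = 41*(1/2 + 6) = 41*(½ + 6) = 41*(13/2) = 533/2 ≈ 266.50)
1/(V + 12610/77188) = 1/(533/2 + 12610/77188) = 1/(533/2 + 12610*(1/77188)) = 1/(533/2 + 6305/38594) = 1/(5145803/19297) = 19297/5145803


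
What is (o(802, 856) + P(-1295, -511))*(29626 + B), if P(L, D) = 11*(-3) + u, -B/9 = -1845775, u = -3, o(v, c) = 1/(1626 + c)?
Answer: -1486943690951/2482 ≈ -5.9909e+8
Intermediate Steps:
B = 16611975 (B = -9*(-1845775) = 16611975)
P(L, D) = -36 (P(L, D) = 11*(-3) - 3 = -33 - 3 = -36)
(o(802, 856) + P(-1295, -511))*(29626 + B) = (1/(1626 + 856) - 36)*(29626 + 16611975) = (1/2482 - 36)*16641601 = -89351/2482*16641601 = -1486943690951/2482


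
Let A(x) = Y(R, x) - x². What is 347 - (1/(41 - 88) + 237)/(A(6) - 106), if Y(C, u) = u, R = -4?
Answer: 1114581/3196 ≈ 348.74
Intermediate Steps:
A(x) = x - x²
347 - (1/(41 - 88) + 237)/(A(6) - 106) = 347 - (1/(41 - 88) + 237)/(6*(1 - 1*6) - 106) = 347 - (1/(-47) + 237)/(6*(1 - 6) - 106) = 347 - (-1/47 + 237)/(6*(-5) - 106) = 347 - 11138/(47*(-30 - 106)) = 347 - 11138/(47*(-136)) = 347 - 11138*(-1)/(47*136) = 347 - 1*(-5569/3196) = 347 + 5569/3196 = 1114581/3196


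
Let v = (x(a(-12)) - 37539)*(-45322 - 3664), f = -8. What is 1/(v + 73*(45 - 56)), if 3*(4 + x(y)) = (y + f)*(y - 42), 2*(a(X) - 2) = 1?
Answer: 6/11013199153 ≈ 5.4480e-10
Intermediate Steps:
a(X) = 5/2 (a(X) = 2 + (½)*1 = 2 + ½ = 5/2)
x(y) = -4 + (-42 + y)*(-8 + y)/3 (x(y) = -4 + ((y - 8)*(y - 42))/3 = -4 + ((-8 + y)*(-42 + y))/3 = -4 + ((-42 + y)*(-8 + y))/3 = -4 + (-42 + y)*(-8 + y)/3)
v = 11013203971/6 (v = ((108 - 50/3*5/2 + (5/2)²/3) - 37539)*(-45322 - 3664) = ((108 - 125/3 + (⅓)*(25/4)) - 37539)*(-48986) = ((108 - 125/3 + 25/12) - 37539)*(-48986) = (821/12 - 37539)*(-48986) = -449647/12*(-48986) = 11013203971/6 ≈ 1.8355e+9)
1/(v + 73*(45 - 56)) = 1/(11013203971/6 + 73*(45 - 56)) = 1/(11013203971/6 + 73*(-11)) = 1/(11013203971/6 - 803) = 1/(11013199153/6) = 6/11013199153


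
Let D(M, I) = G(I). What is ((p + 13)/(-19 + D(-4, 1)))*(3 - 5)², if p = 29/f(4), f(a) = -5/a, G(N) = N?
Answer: 34/15 ≈ 2.2667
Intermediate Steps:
p = -116/5 (p = 29/((-5/4)) = 29/((-5*¼)) = 29/(-5/4) = 29*(-⅘) = -116/5 ≈ -23.200)
D(M, I) = I
((p + 13)/(-19 + D(-4, 1)))*(3 - 5)² = ((-116/5 + 13)/(-19 + 1))*(3 - 5)² = -51/5/(-18)*(-2)² = -51/5*(-1/18)*4 = (17/30)*4 = 34/15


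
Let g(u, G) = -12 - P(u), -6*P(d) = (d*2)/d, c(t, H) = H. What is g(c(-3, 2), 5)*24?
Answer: -280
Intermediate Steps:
P(d) = -⅓ (P(d) = -d*2/(6*d) = -2*d/(6*d) = -⅙*2 = -⅓)
g(u, G) = -35/3 (g(u, G) = -12 - 1*(-⅓) = -12 + ⅓ = -35/3)
g(c(-3, 2), 5)*24 = -35/3*24 = -280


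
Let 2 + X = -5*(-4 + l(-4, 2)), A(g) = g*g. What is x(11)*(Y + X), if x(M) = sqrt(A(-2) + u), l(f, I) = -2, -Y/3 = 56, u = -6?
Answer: -140*I*sqrt(2) ≈ -197.99*I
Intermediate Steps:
Y = -168 (Y = -3*56 = -168)
A(g) = g**2
X = 28 (X = -2 - 5*(-4 - 2) = -2 - 5*(-6) = -2 + 30 = 28)
x(M) = I*sqrt(2) (x(M) = sqrt((-2)**2 - 6) = sqrt(4 - 6) = sqrt(-2) = I*sqrt(2))
x(11)*(Y + X) = (I*sqrt(2))*(-168 + 28) = (I*sqrt(2))*(-140) = -140*I*sqrt(2)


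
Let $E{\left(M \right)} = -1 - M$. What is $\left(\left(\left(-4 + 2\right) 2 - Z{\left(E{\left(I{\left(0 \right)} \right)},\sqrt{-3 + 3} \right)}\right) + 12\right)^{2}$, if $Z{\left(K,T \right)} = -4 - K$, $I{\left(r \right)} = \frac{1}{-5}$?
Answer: $\frac{3136}{25} \approx 125.44$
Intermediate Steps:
$I{\left(r \right)} = - \frac{1}{5}$
$\left(\left(\left(-4 + 2\right) 2 - Z{\left(E{\left(I{\left(0 \right)} \right)},\sqrt{-3 + 3} \right)}\right) + 12\right)^{2} = \left(\left(\left(-4 + 2\right) 2 - \left(-4 - \left(-1 - - \frac{1}{5}\right)\right)\right) + 12\right)^{2} = \left(\left(\left(-2\right) 2 - \left(-4 - \left(-1 + \frac{1}{5}\right)\right)\right) + 12\right)^{2} = \left(\left(-4 - \left(-4 - - \frac{4}{5}\right)\right) + 12\right)^{2} = \left(\left(-4 - \left(-4 + \frac{4}{5}\right)\right) + 12\right)^{2} = \left(\left(-4 - - \frac{16}{5}\right) + 12\right)^{2} = \left(\left(-4 + \frac{16}{5}\right) + 12\right)^{2} = \left(- \frac{4}{5} + 12\right)^{2} = \left(\frac{56}{5}\right)^{2} = \frac{3136}{25}$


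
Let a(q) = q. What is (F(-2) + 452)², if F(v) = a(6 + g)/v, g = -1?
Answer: 808201/4 ≈ 2.0205e+5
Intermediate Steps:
F(v) = 5/v (F(v) = (6 - 1)/v = 5/v)
(F(-2) + 452)² = (5/(-2) + 452)² = (5*(-½) + 452)² = (-5/2 + 452)² = (899/2)² = 808201/4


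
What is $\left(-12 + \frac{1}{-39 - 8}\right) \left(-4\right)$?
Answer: $\frac{2260}{47} \approx 48.085$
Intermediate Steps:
$\left(-12 + \frac{1}{-39 - 8}\right) \left(-4\right) = \left(-12 + \frac{1}{-47}\right) \left(-4\right) = \left(-12 - \frac{1}{47}\right) \left(-4\right) = \left(- \frac{565}{47}\right) \left(-4\right) = \frac{2260}{47}$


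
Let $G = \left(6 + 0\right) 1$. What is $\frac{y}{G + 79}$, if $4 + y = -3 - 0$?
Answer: $- \frac{7}{85} \approx -0.082353$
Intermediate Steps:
$G = 6$ ($G = 6 \cdot 1 = 6$)
$y = -7$ ($y = -4 - 3 = -7$)
$\frac{y}{G + 79} = - \frac{7}{6 + 79} = - \frac{7}{85}$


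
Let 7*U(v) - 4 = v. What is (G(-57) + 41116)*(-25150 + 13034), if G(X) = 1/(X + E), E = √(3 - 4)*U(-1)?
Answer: -13218708594962/26535 + 42406*I/26535 ≈ -4.9816e+8 + 1.5981*I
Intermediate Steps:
U(v) = 4/7 + v/7
E = 3*I/7 (E = √(3 - 4)*(4/7 + (⅐)*(-1)) = √(-1)*(4/7 - ⅐) = I*(3/7) = 3*I/7 ≈ 0.42857*I)
G(X) = 1/(X + 3*I/7)
(G(-57) + 41116)*(-25150 + 13034) = (7/(3*I + 7*(-57)) + 41116)*(-25150 + 13034) = (7/(3*I - 399) + 41116)*(-12116) = (7/(-399 + 3*I) + 41116)*(-12116) = (7*((-399 - 3*I)/159210) + 41116)*(-12116) = (7*(-399 - 3*I)/159210 + 41116)*(-12116) = (41116 + 7*(-399 - 3*I)/159210)*(-12116) = -498161456 - 42406*(-399 - 3*I)/79605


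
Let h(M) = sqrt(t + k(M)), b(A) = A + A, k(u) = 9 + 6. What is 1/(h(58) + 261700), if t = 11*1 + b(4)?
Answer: 130850/34243444983 - sqrt(34)/68486889966 ≈ 3.8211e-6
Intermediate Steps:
k(u) = 15
b(A) = 2*A
t = 19 (t = 11*1 + 2*4 = 11 + 8 = 19)
h(M) = sqrt(34) (h(M) = sqrt(19 + 15) = sqrt(34))
1/(h(58) + 261700) = 1/(sqrt(34) + 261700) = 1/(261700 + sqrt(34))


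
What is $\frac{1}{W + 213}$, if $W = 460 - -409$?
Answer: $\frac{1}{1082} \approx 0.00092421$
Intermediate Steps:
$W = 869$ ($W = 460 + 409 = 869$)
$\frac{1}{W + 213} = \frac{1}{869 + 213} = \frac{1}{1082}$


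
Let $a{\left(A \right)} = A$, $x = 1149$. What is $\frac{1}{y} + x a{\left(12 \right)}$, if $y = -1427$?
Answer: $\frac{19675475}{1427} \approx 13788.0$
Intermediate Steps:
$\frac{1}{y} + x a{\left(12 \right)} = \frac{1}{-1427} + 1149 \cdot 12 = - \frac{1}{1427} + 13788 = \frac{19675475}{1427}$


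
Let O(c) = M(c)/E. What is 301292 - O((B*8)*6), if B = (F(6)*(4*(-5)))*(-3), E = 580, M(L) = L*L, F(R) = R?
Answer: -6192452/29 ≈ -2.1353e+5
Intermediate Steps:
M(L) = L²
B = 360 (B = (6*(4*(-5)))*(-3) = (6*(-20))*(-3) = -120*(-3) = 360)
O(c) = c²/580
301292 - O((B*8)*6) = 301292 - ((360*8)*6)²/580 = 301292 - (2880*6)²/580 = 301292 - 17280²/580 = 301292 - 298598400/580 = 301292 - 1*14929920/29 = 301292 - 14929920/29 = -6192452/29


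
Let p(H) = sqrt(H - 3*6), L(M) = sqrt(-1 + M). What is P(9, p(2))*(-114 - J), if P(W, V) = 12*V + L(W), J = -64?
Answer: -2400*I - 100*sqrt(2) ≈ -141.42 - 2400.0*I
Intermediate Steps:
p(H) = sqrt(-18 + H) (p(H) = sqrt(H - 18) = sqrt(-18 + H))
P(W, V) = sqrt(-1 + W) + 12*V (P(W, V) = 12*V + sqrt(-1 + W) = sqrt(-1 + W) + 12*V)
P(9, p(2))*(-114 - J) = (sqrt(-1 + 9) + 12*sqrt(-18 + 2))*(-114 - 1*(-64)) = (sqrt(8) + 12*sqrt(-16))*(-114 + 64) = (2*sqrt(2) + 12*(4*I))*(-50) = (2*sqrt(2) + 48*I)*(-50) = -2400*I - 100*sqrt(2)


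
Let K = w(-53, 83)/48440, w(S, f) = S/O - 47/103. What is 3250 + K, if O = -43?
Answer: 348628736719/107270380 ≈ 3250.0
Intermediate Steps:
w(S, f) = -47/103 - S/43 (w(S, f) = S/(-43) - 47/103 = S*(-1/43) - 47*1/103 = -S/43 - 47/103 = -47/103 - S/43)
K = 1719/107270380 (K = (-47/103 - 1/43*(-53))/48440 = (-47/103 + 53/43)*(1/48440) = (3438/4429)*(1/48440) = 1719/107270380 ≈ 1.6025e-5)
3250 + K = 3250 + 1719/107270380 = 348628736719/107270380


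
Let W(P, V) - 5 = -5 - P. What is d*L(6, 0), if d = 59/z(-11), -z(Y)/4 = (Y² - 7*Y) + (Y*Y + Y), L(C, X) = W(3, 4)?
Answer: 177/1232 ≈ 0.14367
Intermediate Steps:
W(P, V) = -P (W(P, V) = 5 + (-5 - P) = -P)
L(C, X) = -3 (L(C, X) = -1*3 = -3)
z(Y) = -8*Y² + 24*Y (z(Y) = -4*((Y² - 7*Y) + (Y*Y + Y)) = -4*((Y² - 7*Y) + (Y² + Y)) = -4*((Y² - 7*Y) + (Y + Y²)) = -4*(-6*Y + 2*Y²) = -8*Y² + 24*Y)
d = -59/1232 (d = 59/((8*(-11)*(3 - 1*(-11)))) = 59/((8*(-11)*(3 + 11))) = 59/((8*(-11)*14)) = 59/(-1232) = 59*(-1/1232) = -59/1232 ≈ -0.047890)
d*L(6, 0) = -59/1232*(-3) = 177/1232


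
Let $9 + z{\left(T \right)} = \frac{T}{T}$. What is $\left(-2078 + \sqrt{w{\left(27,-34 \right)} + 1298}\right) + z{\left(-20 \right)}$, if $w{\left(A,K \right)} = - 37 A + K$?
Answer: $-2086 + \sqrt{265} \approx -2069.7$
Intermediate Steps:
$w{\left(A,K \right)} = K - 37 A$
$z{\left(T \right)} = -8$ ($z{\left(T \right)} = -9 + \frac{T}{T} = -9 + 1 = -8$)
$\left(-2078 + \sqrt{w{\left(27,-34 \right)} + 1298}\right) + z{\left(-20 \right)} = \left(-2078 + \sqrt{\left(-34 - 999\right) + 1298}\right) - 8 = \left(-2078 + \sqrt{-1033 + 1298}\right) - 8 = \left(-2078 + \sqrt{265}\right) - 8 = -2086 + \sqrt{265}$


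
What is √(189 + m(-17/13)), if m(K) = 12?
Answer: √201 ≈ 14.177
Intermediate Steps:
√(189 + m(-17/13)) = √(189 + 12) = √201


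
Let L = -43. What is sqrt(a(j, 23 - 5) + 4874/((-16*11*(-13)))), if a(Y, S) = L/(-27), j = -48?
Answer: sqrt(98662278)/5148 ≈ 1.9295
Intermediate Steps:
a(Y, S) = 43/27 (a(Y, S) = -43/(-27) = -43*(-1/27) = 43/27)
sqrt(a(j, 23 - 5) + 4874/((-16*11*(-13)))) = sqrt(43/27 + 4874/((-16*11*(-13)))) = sqrt(43/27 + 4874/((-176*(-13)))) = sqrt(43/27 + 4874/2288) = sqrt(43/27 + 4874*(1/2288)) = sqrt(43/27 + 2437/1144) = sqrt(114991/30888) = sqrt(98662278)/5148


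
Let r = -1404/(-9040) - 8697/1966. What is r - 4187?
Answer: -9311238037/2221580 ≈ -4191.3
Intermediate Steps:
r = -9482577/2221580 (r = -1404*(-1/9040) - 8697*1/1966 = 351/2260 - 8697/1966 = -9482577/2221580 ≈ -4.2684)
r - 4187 = -9482577/2221580 - 4187 = -9311238037/2221580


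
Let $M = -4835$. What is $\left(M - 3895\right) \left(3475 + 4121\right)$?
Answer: $-66313080$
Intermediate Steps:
$\left(M - 3895\right) \left(3475 + 4121\right) = \left(-4835 - 3895\right) \left(3475 + 4121\right) = \left(-8730\right) 7596 = -66313080$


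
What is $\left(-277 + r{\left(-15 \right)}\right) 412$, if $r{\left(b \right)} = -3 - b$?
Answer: $-109180$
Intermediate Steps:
$\left(-277 + r{\left(-15 \right)}\right) 412 = \left(-277 - -12\right) 412 = \left(-277 + \left(-3 + 15\right)\right) 412 = \left(-277 + 12\right) 412 = \left(-265\right) 412 = -109180$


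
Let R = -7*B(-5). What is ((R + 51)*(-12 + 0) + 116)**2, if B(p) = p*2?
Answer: 1784896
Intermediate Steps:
B(p) = 2*p
R = 70 (R = -14*(-5) = -7*(-10) = 70)
((R + 51)*(-12 + 0) + 116)**2 = ((70 + 51)*(-12 + 0) + 116)**2 = (121*(-12) + 116)**2 = (-1452 + 116)**2 = (-1336)**2 = 1784896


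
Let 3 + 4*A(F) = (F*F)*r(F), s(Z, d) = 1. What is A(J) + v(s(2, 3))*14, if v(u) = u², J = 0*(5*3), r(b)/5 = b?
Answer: 53/4 ≈ 13.250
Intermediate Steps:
r(b) = 5*b
J = 0 (J = 0*15 = 0)
A(F) = -¾ + 5*F³/4 (A(F) = -¾ + ((F*F)*(5*F))/4 = -¾ + (F²*(5*F))/4 = -¾ + (5*F³)/4 = -¾ + 5*F³/4)
A(J) + v(s(2, 3))*14 = (-¾ + (5/4)*0³) + 1²*14 = (-¾ + (5/4)*0) + 1*14 = (-¾ + 0) + 14 = -¾ + 14 = 53/4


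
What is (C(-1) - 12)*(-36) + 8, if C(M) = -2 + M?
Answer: 548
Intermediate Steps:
(C(-1) - 12)*(-36) + 8 = ((-2 - 1) - 12)*(-36) + 8 = (-3 - 12)*(-36) + 8 = -15*(-36) + 8 = 540 + 8 = 548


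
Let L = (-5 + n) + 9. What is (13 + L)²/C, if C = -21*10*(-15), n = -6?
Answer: 121/3150 ≈ 0.038413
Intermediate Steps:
C = 3150 (C = -210*(-15) = 3150)
L = -2 (L = (-5 - 6) + 9 = -11 + 9 = -2)
(13 + L)²/C = (13 - 2)²/3150 = 11²*(1/3150) = 121*(1/3150) = 121/3150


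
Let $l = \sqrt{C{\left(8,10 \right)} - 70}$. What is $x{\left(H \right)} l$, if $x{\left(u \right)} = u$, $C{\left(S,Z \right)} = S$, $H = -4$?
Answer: $- 4 i \sqrt{62} \approx - 31.496 i$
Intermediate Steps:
$l = i \sqrt{62}$ ($l = \sqrt{8 - 70} = \sqrt{-62} = i \sqrt{62} \approx 7.874 i$)
$x{\left(H \right)} l = - 4 i \sqrt{62}$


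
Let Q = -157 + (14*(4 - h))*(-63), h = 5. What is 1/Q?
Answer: 1/725 ≈ 0.0013793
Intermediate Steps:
Q = 725 (Q = -157 + (14*(4 - 1*5))*(-63) = -157 + (14*(4 - 5))*(-63) = -157 + (14*(-1))*(-63) = -157 - 14*(-63) = -157 + 882 = 725)
1/Q = 1/725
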